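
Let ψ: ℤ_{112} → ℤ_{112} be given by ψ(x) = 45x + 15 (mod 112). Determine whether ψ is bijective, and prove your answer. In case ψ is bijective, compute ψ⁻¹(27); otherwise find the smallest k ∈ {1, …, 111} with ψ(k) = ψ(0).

Suppose ψ(x_1) = ψ(x_2) in ℤ_{112}. Then 45x_1 + 15 ≡ 45x_2 + 15 (mod 112), therefore 45(x_1 − x_2) ≡ 0 (mod 112).
Since gcd(45, 112) = 1, 45 is invertible modulo 112, so x_1 − x_2 ≡ 0 (mod 112), i.e. x_1 = x_2.
We now compute 45⁻¹ mod 112 explicitly. Euclid's algorithm: 112 = 2·45 + 22, 45 = 2·22 + 1; back-substituting gives 1 = 5·45 − 2·112, so 45⁻¹ ≡ 5 (mod 112).
Then y ↦ 5(y − 15) is a two-sided inverse to ψ, so every y ∈ ℤ_{112} has a preimage.
Thus ψ is bijective.
Since ψ is bijective, we find ψ⁻¹(27): we need 45x ≡ 27 − 15 ≡ 12 (mod 112). Using 45⁻¹ = 5: x ≡ 5·12 = 60, so x = 60.
Check: ψ(60) = 45·60 + 15 = 2715 = 24·112 + 27 ≡ 27 (mod 112).

60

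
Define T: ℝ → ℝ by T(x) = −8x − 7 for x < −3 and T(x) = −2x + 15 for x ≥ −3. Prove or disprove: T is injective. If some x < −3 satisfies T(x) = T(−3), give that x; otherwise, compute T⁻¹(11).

-7/2

Both pieces are strictly decreasing (slopes −8 and −2), so each is injective on its own interval.
The left piece maps (−∞, −3) onto (17, ∞); the right piece maps [−3, ∞) onto (−∞, 21].
These images overlap. In particular T(−3) = 21 (right piece), and solving −8x − 7 = 21 on the left piece gives x = −7/2 < −3.
So T(−7/2) = T(−3) with −7/2 ≠ −3, and T is not injective. This x = −7/2 is the requested value below −3.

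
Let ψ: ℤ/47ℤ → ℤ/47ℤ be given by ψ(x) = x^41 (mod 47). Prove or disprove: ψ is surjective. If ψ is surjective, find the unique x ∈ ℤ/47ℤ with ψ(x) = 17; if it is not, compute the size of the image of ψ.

Since 47 is prime, the nonzero elements of ℤ/47ℤ form a cyclic group of order 46.
As gcd(41, 46) = 1, raising to the 41st power is a bijection on this group: if a^41 ≡ b^41 then (ab^{−1})^41 = 1, and the only element of order dividing gcd(41, 46) = 1 is 1, so a = b.
With ψ(0) = 0 this makes ψ injective on all of ℤ/47ℤ, hence bijective (finite equal-size domain and codomain). In particular ψ is surjective.
Since ψ is surjective, we find the preimage of 17. The inverse of x ↦ x^41 on (ℤ/47ℤ)^× is x ↦ x^9, because 41·9 = 369 = 8·46 + 1 ≡ 1 (mod 46) and x^{46} = 1 for x ≠ 0 (Fermat). So ψ⁻¹(17) = 17^9 mod 47.
Repeated squaring mod 47: 17^1 ≡ 17, 17^2 ≡ 17² = 289 ≡ 7, 17^4 ≡ 7² = 49 ≡ 2, 17^8 ≡ 2² = 4. Since 9 = 8 + 1, 17^9 ≡ 4·17: 4·17 = 68 ≡ 21. So 17^9 ≡ 21 (mod 47).
Hence ψ⁻¹(17) = 21.

21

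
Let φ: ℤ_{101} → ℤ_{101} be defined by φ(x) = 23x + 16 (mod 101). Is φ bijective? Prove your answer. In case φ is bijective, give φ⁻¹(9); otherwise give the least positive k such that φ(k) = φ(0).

Suppose φ(s) = φ(t) in ℤ_{101}. Then 23s + 16 ≡ 23t + 16 (mod 101), thus 23(s − t) ≡ 0 (mod 101).
Since gcd(23, 101) = 1, 23 is invertible modulo 101, therefore s − t ≡ 0 (mod 101), i.e. s = t.
We now compute 23⁻¹ mod 101 explicitly. Euclid's algorithm: 101 = 4·23 + 9, 23 = 2·9 + 5, 9 = 1·5 + 4, 5 = 1·4 + 1; back-substituting gives 1 = 22·23 − 5·101, so 23⁻¹ ≡ 22 (mod 101).
Then y ↦ 22(y − 16) is a two-sided inverse to φ, so every y ∈ ℤ_{101} has a preimage.
Therefore φ is bijective.
Since φ is bijective, we compute φ⁻¹(9): solve 23x + 16 ≡ 9 (mod 101), i.e. 23x ≡ 94 (mod 101).
Multiplying by 23⁻¹ = 22 gives x ≡ 22·94 = 2068 = 20·101 + 48 ≡ 48 (mod 101).
Check: φ(48) = 23·48 + 16 = 1120 = 11·101 + 9 ≡ 9 (mod 101).

48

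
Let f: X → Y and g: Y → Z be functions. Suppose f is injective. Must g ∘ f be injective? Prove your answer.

not injective

No. Take X = Y = Z = {1, 2}, f = identity (injective), and g(x) = 1 for every x.
Then (g ∘ f)(1) = 1 = (g ∘ f)(2) with 1 ≠ 2, so g ∘ f is not injective.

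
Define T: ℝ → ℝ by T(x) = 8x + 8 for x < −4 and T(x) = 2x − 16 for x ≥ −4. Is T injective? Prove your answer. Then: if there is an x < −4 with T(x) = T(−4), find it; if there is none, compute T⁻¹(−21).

Both pieces are strictly increasing (slopes 8 and 2), so each is injective on its own interval.
The left piece maps (−∞, −4) onto (−∞, −24); the right piece maps [−4, ∞) onto [−24, ∞).
These images are disjoint, so no value is attained by both pieces. Thus T is injective.
Because the two images are disjoint, no x < −4 has T(x) = T(−4), so we compute T⁻¹(−21): −21 lies in [−24, ∞), so solve 2x − 16 = −21: x = (−21 + 16)/2 = −5/2.

-5/2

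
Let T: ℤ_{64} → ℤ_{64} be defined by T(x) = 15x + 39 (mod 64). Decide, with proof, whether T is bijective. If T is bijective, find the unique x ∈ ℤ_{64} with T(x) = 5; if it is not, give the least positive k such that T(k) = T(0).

2

Recall that injectivity means: for all u, v in the domain, T(u) = T(v) implies u = v.
Suppose T(u) = T(v) in ℤ_{64}. Then 15u + 39 ≡ 15v + 39 (mod 64), hence 15(u − v) ≡ 0 (mod 64).
Since gcd(15, 64) = 1, 15 is invertible modulo 64, so u − v ≡ 0 (mod 64), i.e. u = v.
We now compute 15⁻¹ mod 64 explicitly. Euclid's algorithm: 64 = 4·15 + 4, 15 = 3·4 + 3, 4 = 1·3 + 1; back-substituting gives 1 = 47·15 − 11·64, so 15⁻¹ ≡ 47 (mod 64).
Then y ↦ 47(y − 39) is a two-sided inverse to T, so every y ∈ ℤ_{64} has a preimage.
So T is bijective.
Since T is bijective, we compute T⁻¹(5): solve 15x + 39 ≡ 5 (mod 64), i.e. 15x ≡ 30 (mod 64).
Multiplying by 15⁻¹ = 47 gives x ≡ 47·30 = 1410 = 22·64 + 2 ≡ 2 (mod 64).
Check: T(2) = 15·2 + 39 = 69 = 1·64 + 5 ≡ 5 (mod 64).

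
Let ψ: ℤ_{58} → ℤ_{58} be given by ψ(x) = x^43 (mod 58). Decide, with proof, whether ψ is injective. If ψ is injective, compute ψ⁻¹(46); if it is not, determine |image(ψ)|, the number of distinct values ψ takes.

Computing x^43 mod 58 for each x (by repeated squaring, reducing mod 58 at every step), the values ψ(0), ψ(1), …, ψ(57) are: 0, 1, 56, 55, 4, 5, 6, 7, 50, 9, 48, 47, 46, 13, 44, 43, 16, 41, 40, 39, 20, 37, 22, 23, 24, 25, 32, 31, 28, 29, 30, 27, 26, 33, 34, 35, 36, 21, 38, 19, 18, 17, 42, 15, 14, 45, 12, 11, 10, 49, 8, 51, 52, 53, 54, 3, 2, 57.
Every element of ℤ_{58} appears exactly once in this list, so ψ is a bijection, and in particular injective.
Since ψ is injective, we read off the preimage of 46 from the same table: ψ(12) = 46, so ψ⁻¹(46) = 12.

12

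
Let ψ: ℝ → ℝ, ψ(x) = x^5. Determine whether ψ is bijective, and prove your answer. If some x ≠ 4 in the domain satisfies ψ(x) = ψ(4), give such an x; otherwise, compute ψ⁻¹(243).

3

On ℝ, x ↦ x^5 is strictly increasing (injective) and for any y ∈ ℝ the 5th root y^{1/5} lies in ℝ (surjective). So ψ is bijective.
Since x ↦ x^5 is strictly increasing on ℝ, it is injective there, so no x ≠ 4 in the domain has ψ(x) = ψ(4). We therefore compute ψ⁻¹(243) = 243^{1/5} = 3 (indeed 3^5 = 243).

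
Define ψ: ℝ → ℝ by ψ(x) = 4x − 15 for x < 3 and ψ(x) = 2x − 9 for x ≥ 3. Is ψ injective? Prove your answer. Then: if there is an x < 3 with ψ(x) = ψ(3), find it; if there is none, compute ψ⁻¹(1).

5

Both pieces are strictly increasing (slopes 4 and 2), so each is injective on its own interval.
The left piece maps (−∞, 3) onto (−∞, −3); the right piece maps [3, ∞) onto [−3, ∞).
These images are disjoint, so no value is attained by both pieces. Thus ψ is injective.
Because the two images are disjoint, no x < 3 has ψ(x) = ψ(3), so we compute ψ⁻¹(1): 1 lies in [−3, ∞), so solve 2x − 9 = 1: x = (1 + 9)/2 = 5.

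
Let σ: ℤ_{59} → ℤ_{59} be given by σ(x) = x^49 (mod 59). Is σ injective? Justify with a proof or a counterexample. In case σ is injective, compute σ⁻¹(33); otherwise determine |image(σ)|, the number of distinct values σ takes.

Since 59 is prime, the nonzero elements of ℤ_{59} form a cyclic group of order 58.
As gcd(49, 58) = 1, raising to the 49th power is a bijection on this group: if u^49 ≡ v^49 then (uv^{−1})^49 = 1, and the only element of order dividing gcd(49, 58) = 1 is 1, so u = v.
With σ(0) = 0 this makes σ injective on all of ℤ_{59}, hence bijective (finite equal-size domain and codomain). In particular σ is injective.
Since σ is injective, we find the preimage of 33. The inverse of x ↦ x^49 on (ℤ_{59})^× is x ↦ x^45, because 49·45 = 2205 = 38·58 + 1 ≡ 1 (mod 58) and x^{58} = 1 for x ≠ 0 (Fermat). So σ⁻¹(33) = 33^45 mod 59.
Repeated squaring mod 59: 33^1 ≡ 33, 33^2 ≡ 33² = 1089 ≡ 27, 33^4 ≡ 27² = 729 ≡ 21, 33^8 ≡ 21² = 441 ≡ 28, 33^16 ≡ 28² = 784 ≡ 17, 33^32 ≡ 17² = 289 ≡ 53. Since 45 = 32 + 8 + 4 + 1, 33^45 ≡ 53·28·21·33: 53·28 = 1484 ≡ 9, then 9·21 = 189 ≡ 12, then 12·33 = 396 ≡ 42. So 33^45 ≡ 42 (mod 59).
Hence σ⁻¹(33) = 42.

42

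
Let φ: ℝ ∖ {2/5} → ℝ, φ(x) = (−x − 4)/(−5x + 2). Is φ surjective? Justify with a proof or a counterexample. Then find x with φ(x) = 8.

If φ(x) = 1/5, cross-multiplying gives −5(−x − 4) = −1(−5x + 2), which simplifies to 20 = −2 — false.  So 1/5 has no preimage and φ is not surjective.
Solving φ(x) = 8: cross-multiplying gives −x − 4 = 8(−5x + 2), which rearranges to 39x = 20, so x = 20/39.

20/39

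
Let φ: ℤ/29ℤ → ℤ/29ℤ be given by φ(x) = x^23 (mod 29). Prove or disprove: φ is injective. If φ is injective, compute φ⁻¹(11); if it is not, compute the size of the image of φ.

10

Since 29 is prime, the nonzero elements of ℤ/29ℤ form a cyclic group of order 28.
As gcd(23, 28) = 1, raising to the 23rd power is a bijection on this group: if a^23 ≡ b^23 then (ab^{−1})^23 = 1, and the only element of order dividing gcd(23, 28) = 1 is 1, so a = b.
With φ(0) = 0 this makes φ injective on all of ℤ/29ℤ, hence bijective (finite equal-size domain and codomain). In particular φ is injective.
Since φ is injective, we find the preimage of 11. The inverse of x ↦ x^23 on (ℤ/29ℤ)^× is x ↦ x^11, because 23·11 = 253 = 9·28 + 1 ≡ 1 (mod 28) and x^{28} = 1 for x ≠ 0 (Fermat). So φ⁻¹(11) = 11^11 mod 29.
Repeated squaring mod 29: 11^1 ≡ 11, 11^2 ≡ 11² = 121 ≡ 5, 11^4 ≡ 5² = 25, 11^8 ≡ 25² = 625 ≡ 16. Since 11 = 8 + 2 + 1, 11^11 ≡ 16·5·11: 16·5 = 80 ≡ 22, then 22·11 = 242 ≡ 10. So 11^11 ≡ 10 (mod 29).
Hence φ⁻¹(11) = 10.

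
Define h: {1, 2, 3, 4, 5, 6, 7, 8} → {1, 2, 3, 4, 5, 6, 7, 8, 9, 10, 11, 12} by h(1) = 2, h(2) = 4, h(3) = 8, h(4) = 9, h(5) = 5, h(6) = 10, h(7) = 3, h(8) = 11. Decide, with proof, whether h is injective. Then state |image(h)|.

8

The values h(1), …, h(8) are 2, 4, 8, 9, 5, 10, 3, 11 — all distinct.
So h(x_1) = h(x_2) only when x_1 = x_2, and h is injective.
The image of h is {2, 3, 4, 5, 8, 9, 10, 11}, which has 8 elements.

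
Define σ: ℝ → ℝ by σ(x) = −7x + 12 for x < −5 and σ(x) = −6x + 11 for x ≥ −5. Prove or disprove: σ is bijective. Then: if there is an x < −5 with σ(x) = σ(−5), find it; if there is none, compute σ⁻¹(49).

-37/7

Both pieces are strictly decreasing (slopes −7 and −6), so each is injective on its own interval.
The left piece maps (−∞, −5) onto (47, ∞); the right piece maps [−5, ∞) onto (−∞, 41].
The images leave a gap (47 has no preimage), so σ is not surjective, hence not bijective.
Because the two images are disjoint, no x < −5 has σ(x) = σ(−5), so we compute σ⁻¹(49): 49 lies in (47, ∞), so solve −7x + 12 = 49: x = (49 − 12)/(−7) = −37/7.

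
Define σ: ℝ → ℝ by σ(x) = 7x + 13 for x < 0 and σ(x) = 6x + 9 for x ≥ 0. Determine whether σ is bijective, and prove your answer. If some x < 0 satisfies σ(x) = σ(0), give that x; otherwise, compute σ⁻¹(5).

Both pieces are strictly increasing (slopes 7 and 6), so each is injective on its own interval.
The left piece maps (−∞, 0) onto (−∞, 13); the right piece maps [0, ∞) onto [9, ∞).
These images overlap. In particular σ(0) = 9 (right piece), and solving 7x + 13 = 9 on the left piece gives x = −4/7 < 0.
So σ(−4/7) = σ(0) with −4/7 ≠ 0, and σ is not injective, hence not bijective. This x = −4/7 is the requested value below 0.

-4/7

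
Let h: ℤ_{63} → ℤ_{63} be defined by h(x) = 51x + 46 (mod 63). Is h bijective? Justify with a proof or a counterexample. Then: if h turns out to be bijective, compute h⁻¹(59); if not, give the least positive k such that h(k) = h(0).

We have gcd(51, 63) = 3 > 1. Taking u = 0 and v = 21: h(0) = 46 and h(21) = 51·21 + 46 = 1117 ≡ 46 (mod 63).
So h(0) = h(21) while 0 ≠ 21, therefore h is not injective, hence not bijective.
Since h is not bijective, we find the least positive k with h(k) = h(0): this means 51k ≡ 0 (mod 63), i.e. 63 ∣ 51k. Since gcd(51, 63) = 3, dividing through by 3 this holds exactly when 21 ∣ 17k, and as gcd(17, 21) = 1, exactly when 21 ∣ k.
The smallest positive such k is 21.

21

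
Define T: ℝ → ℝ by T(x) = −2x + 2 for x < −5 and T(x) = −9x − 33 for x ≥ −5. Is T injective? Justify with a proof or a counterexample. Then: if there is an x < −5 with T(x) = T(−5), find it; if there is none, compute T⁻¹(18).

-8

Both pieces are strictly decreasing (slopes −2 and −9), so each is injective on its own interval.
The left piece maps (−∞, −5) onto (12, ∞); the right piece maps [−5, ∞) onto (−∞, 12].
These images are disjoint, so no value is attained by both pieces. So T is injective.
Because the two images are disjoint, no x < −5 has T(x) = T(−5), so we compute T⁻¹(18): 18 lies in (12, ∞), so solve −2x + 2 = 18: x = (18 − 2)/(−2) = −8.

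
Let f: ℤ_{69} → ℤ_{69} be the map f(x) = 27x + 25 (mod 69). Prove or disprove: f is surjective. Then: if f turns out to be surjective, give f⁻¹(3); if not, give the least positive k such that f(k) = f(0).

23

By definition, surjectivity means every element of the codomain has a preimage under f.
Since gcd(27, 69) = 3, we have 27x ≡ 0 (mod 3) for all x, so f(x) ≡ 1 (mod 3).
But 0 ≢ 1 (mod 3), so 0 ∈ ℤ_{69} has no preimage. Hence f is not surjective.
Since f is not surjective, we find the least positive k with f(k) = f(0): this means 27k ≡ 0 (mod 69), i.e. 69 ∣ 27k. Since gcd(27, 69) = 3, dividing through by 3 this holds exactly when 23 ∣ 9k, and as gcd(9, 23) = 1, exactly when 23 ∣ k.
The smallest positive such k is 23.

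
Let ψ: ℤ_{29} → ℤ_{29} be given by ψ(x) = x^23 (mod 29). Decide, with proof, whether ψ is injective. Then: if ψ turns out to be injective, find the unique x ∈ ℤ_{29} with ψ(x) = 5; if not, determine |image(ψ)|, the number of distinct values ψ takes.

Since 29 is prime, the nonzero elements of ℤ_{29} form a cyclic group of order 28.
As gcd(23, 28) = 1, raising to the 23rd power is a bijection on this group: if a^23 ≡ b^23 then (ab^{−1})^23 = 1, and the only element of order dividing gcd(23, 28) = 1 is 1, so a = b.
With ψ(0) = 0 this makes ψ injective on all of ℤ_{29}, hence bijective (finite equal-size domain and codomain). In particular ψ is injective.
Since ψ is injective, we find the preimage of 5. The inverse of x ↦ x^23 on (ℤ_{29})^× is x ↦ x^11, because 23·11 = 253 = 9·28 + 1 ≡ 1 (mod 28) and x^{28} = 1 for x ≠ 0 (Fermat). So ψ⁻¹(5) = 5^11 mod 29.
Repeated squaring mod 29: 5^1 ≡ 5, 5^2 ≡ 5² = 25, 5^4 ≡ 25² = 625 ≡ 16, 5^8 ≡ 16² = 256 ≡ 24. Since 11 = 8 + 2 + 1, 5^11 ≡ 24·25·5: 24·25 = 600 ≡ 20, then 20·5 = 100 ≡ 13. So 5^11 ≡ 13 (mod 29).
Hence ψ⁻¹(5) = 13.

13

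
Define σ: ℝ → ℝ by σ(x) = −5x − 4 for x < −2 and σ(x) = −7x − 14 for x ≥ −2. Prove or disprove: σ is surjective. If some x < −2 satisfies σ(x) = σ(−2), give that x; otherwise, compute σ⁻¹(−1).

Both pieces are strictly decreasing (slopes −5 and −7), so each is injective on its own interval.
The left piece maps (−∞, −2) onto (6, ∞); the right piece maps [−2, ∞) onto (−∞, 0].
The union (6, ∞) ∪ (−∞, 0] omits the interval between 6 and 0; in particular 6 has no preimage. So σ is not surjective.
Because the two images are disjoint, no x < −2 has σ(x) = σ(−2), so we compute σ⁻¹(−1): −1 lies in (−∞, 0], so solve −7x − 14 = −1: x = (−1 + 14)/(−7) = −13/7.

-13/7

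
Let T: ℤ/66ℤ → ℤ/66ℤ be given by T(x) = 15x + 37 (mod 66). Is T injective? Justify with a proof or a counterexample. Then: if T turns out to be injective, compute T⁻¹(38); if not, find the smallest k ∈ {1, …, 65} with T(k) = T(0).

We have gcd(15, 66) = 3 > 1. Taking x_1 = 0 and x_2 = 22: T(0) = 37 and T(22) = 15·22 + 37 = 367 ≡ 37 (mod 66).
So T(0) = T(22) while 0 ≠ 22, thus T is not injective.
Since T is not injective, we find the least positive k with T(k) = T(0): this means 15k ≡ 0 (mod 66), i.e. 66 ∣ 15k. Since gcd(15, 66) = 3, dividing through by 3 this holds exactly when 22 ∣ 5k, and as gcd(5, 22) = 1, exactly when 22 ∣ k.
The smallest positive such k is 22.

22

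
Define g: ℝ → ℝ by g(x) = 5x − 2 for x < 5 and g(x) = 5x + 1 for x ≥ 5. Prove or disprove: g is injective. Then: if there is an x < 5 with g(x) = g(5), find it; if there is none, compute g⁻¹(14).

Both pieces are strictly increasing (slopes 5 and 5), so each is injective on its own interval.
The left piece maps (−∞, 5) onto (−∞, 23); the right piece maps [5, ∞) onto [26, ∞).
These images are disjoint, so no value is attained by both pieces. So g is injective.
Because the two images are disjoint, no x < 5 has g(x) = g(5), so we compute g⁻¹(14): 14 lies in (−∞, 23), so solve 5x − 2 = 14: x = (14 + 2)/5 = 16/5.

16/5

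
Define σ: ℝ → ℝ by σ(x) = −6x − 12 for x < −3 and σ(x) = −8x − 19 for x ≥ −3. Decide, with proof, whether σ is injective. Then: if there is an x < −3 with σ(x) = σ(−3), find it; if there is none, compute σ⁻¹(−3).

Both pieces are strictly decreasing (slopes −6 and −8), so each is injective on its own interval.
The left piece maps (−∞, −3) onto (6, ∞); the right piece maps [−3, ∞) onto (−∞, 5].
These images are disjoint, so no value is attained by both pieces. Therefore σ is injective.
Because the two images are disjoint, no x < −3 has σ(x) = σ(−3), so we compute σ⁻¹(−3): −3 lies in (−∞, 5], so solve −8x − 19 = −3: x = (−3 + 19)/(−8) = −2.

-2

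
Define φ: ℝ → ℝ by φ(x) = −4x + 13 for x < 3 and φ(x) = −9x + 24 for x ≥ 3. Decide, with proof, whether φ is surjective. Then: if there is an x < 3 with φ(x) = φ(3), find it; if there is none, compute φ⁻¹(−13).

Both pieces are strictly decreasing (slopes −4 and −9), so each is injective on its own interval.
The left piece maps (−∞, 3) onto (1, ∞); the right piece maps [3, ∞) onto (−∞, −3].
The union (1, ∞) ∪ (−∞, −3] omits the interval between 1 and −3; in particular 1 has no preimage. So φ is not surjective.
Because the two images are disjoint, no x < 3 has φ(x) = φ(3), so we compute φ⁻¹(−13): −13 lies in (−∞, −3], so solve −9x + 24 = −13: x = (−13 − 24)/(−9) = 37/9.

37/9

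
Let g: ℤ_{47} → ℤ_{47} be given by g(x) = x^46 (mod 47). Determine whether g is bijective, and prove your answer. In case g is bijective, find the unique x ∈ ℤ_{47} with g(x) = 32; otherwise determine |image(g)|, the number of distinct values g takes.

g(1) = 1^46 = 1.
g(2): Repeated squaring mod 47: 2^1 ≡ 2, 2^2 ≡ 2² = 4, 2^4 ≡ 4² = 16, 2^8 ≡ 16² = 256 ≡ 21, 2^16 ≡ 21² = 441 ≡ 18, 2^32 ≡ 18² = 324 ≡ 42. Since 46 = 32 + 8 + 4 + 2, 2^46 ≡ 42·21·16·4: 42·21 = 882 ≡ 36, then 36·16 = 576 ≡ 12, then 12·4 = 48 ≡ 1. So 2^46 ≡ 1 (mod 47).
So g(1) = g(2) = 1 while 1 ≠ 2, therefore g is not injective, hence not bijective.
Since g is not bijective, we determine |image(g)|. Computing x^46 mod 47 for each x (by repeated squaring, reducing mod 47 at every step), the values g(0), g(1), …, g(46) are: 0, 1, 1, 1, 1, 1, 1, 1, 1, 1, 1, 1, 1, 1, 1, 1, 1, 1, 1, 1, 1, 1, 1, 1, 1, 1, 1, 1, 1, 1, 1, 1, 1, 1, 1, 1, 1, 1, 1, 1, 1, 1, 1, 1, 1, 1, 1.
The distinct values are {0, 1}; there are 2 of them.

2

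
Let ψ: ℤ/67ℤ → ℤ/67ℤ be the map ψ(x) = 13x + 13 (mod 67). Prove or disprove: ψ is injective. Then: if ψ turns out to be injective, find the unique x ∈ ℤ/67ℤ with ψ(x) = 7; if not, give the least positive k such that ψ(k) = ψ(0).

15

Recall: injectivity means: for all x_1, x_2 in the domain, ψ(x_1) = ψ(x_2) implies x_1 = x_2.
If ψ(x_1) = ψ(x_2), then 13x_1 ≡ 13x_2 (mod 67). Because gcd(13, 67) = 1, we may cancel 13 to get x_1 ≡ x_2 (mod 67).
Hence ψ is injective.
We now compute 13⁻¹ mod 67 explicitly. Euclid's algorithm: 67 = 5·13 + 2, 13 = 6·2 + 1; back-substituting gives 1 = 31·13 − 6·67, so 13⁻¹ ≡ 31 (mod 67).
Since ψ is injective, we find ψ⁻¹(7): we need 13x ≡ 7 − 13 ≡ 61 (mod 67). Using 13⁻¹ = 31: x ≡ 31·61 = 1891 = 28·67 + 15, so x = 15.
Check: ψ(15) = 13·15 + 13 = 208 = 3·67 + 7 ≡ 7 (mod 67).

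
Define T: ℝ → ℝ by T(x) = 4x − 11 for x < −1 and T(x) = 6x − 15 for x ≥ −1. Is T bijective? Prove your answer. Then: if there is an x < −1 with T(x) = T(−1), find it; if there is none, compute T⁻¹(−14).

Both pieces are strictly increasing (slopes 4 and 6), so each is injective on its own interval.
The left piece maps (−∞, −1) onto (−∞, −15); the right piece maps [−1, ∞) onto [−21, ∞).
These images overlap. In particular T(−1) = −21 (right piece), and solving 4x − 11 = −21 on the left piece gives x = −5/2 < −1.
So T(−5/2) = T(−1) with −5/2 ≠ −1, and T is not injective, hence not bijective. This x = −5/2 is the requested value below −1.

-5/2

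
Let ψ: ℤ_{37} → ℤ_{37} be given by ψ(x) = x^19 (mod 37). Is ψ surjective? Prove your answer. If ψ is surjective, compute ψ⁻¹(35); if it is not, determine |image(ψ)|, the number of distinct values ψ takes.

2

Since 37 is prime, the nonzero elements of ℤ_{37} form a cyclic group of order 36.
As gcd(19, 36) = 1, raising to the 19th power is a bijection on this group: if s^19 ≡ t^19 then (st^{−1})^19 = 1, and the only element of order dividing gcd(19, 36) = 1 is 1, so s = t.
With ψ(0) = 0 this makes ψ injective on all of ℤ_{37}, hence bijective (finite equal-size domain and codomain). In particular ψ is surjective.
Since ψ is surjective, we find the preimage of 35. The inverse of x ↦ x^19 on (ℤ_{37})^× is x ↦ x^19, because 19·19 = 361 = 10·36 + 1 ≡ 1 (mod 36) and x^{36} = 1 for x ≠ 0 (Fermat). So ψ⁻¹(35) = 35^19 mod 37.
Repeated squaring mod 37: 35^1 ≡ 35, 35^2 ≡ 35² = 1225 ≡ 4, 35^4 ≡ 4² = 16, 35^8 ≡ 16² = 256 ≡ 34, 35^16 ≡ 34² = 1156 ≡ 9. Since 19 = 16 + 2 + 1, 35^19 ≡ 9·4·35: 9·4 = 36, then 36·35 = 1260 ≡ 2. So 35^19 ≡ 2 (mod 37).
Hence ψ⁻¹(35) = 2.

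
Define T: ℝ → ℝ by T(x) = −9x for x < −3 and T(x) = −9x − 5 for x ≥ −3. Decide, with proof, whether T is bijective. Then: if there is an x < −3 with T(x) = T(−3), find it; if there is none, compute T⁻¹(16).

-7/3

Both pieces are strictly decreasing (slopes −9 and −9), so each is injective on its own interval.
The left piece maps (−∞, −3) onto (27, ∞); the right piece maps [−3, ∞) onto (−∞, 22].
The images leave a gap (27 has no preimage), so T is not surjective, hence not bijective.
Because the two images are disjoint, no x < −3 has T(x) = T(−3), so we compute T⁻¹(16): 16 lies in (−∞, 22], so solve −9x − 5 = 16: x = (16 + 5)/(−9) = −7/3.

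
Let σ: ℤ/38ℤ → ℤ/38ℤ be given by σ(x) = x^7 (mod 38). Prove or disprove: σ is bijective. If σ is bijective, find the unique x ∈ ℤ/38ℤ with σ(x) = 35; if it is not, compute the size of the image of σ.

5

Computing x^7 mod 38 for each x (by repeated squaring, reducing mod 38 at every step), the values σ(0), σ(1), …, σ(37) are: 0, 1, 14, 21, 6, 35, 28, 7, 8, 23, 34, 11, 12, 29, 22, 13, 36, 5, 18, 19, 20, 33, 2, 25, 16, 9, 26, 27, 4, 15, 30, 31, 10, 3, 32, 17, 24, 37.
Every element of ℤ/38ℤ appears exactly once in this list, so σ is a bijection, and in particular bijective.
Since σ is bijective, we read off the preimage of 35 from the same table: σ(5) = 35, so σ⁻¹(35) = 5.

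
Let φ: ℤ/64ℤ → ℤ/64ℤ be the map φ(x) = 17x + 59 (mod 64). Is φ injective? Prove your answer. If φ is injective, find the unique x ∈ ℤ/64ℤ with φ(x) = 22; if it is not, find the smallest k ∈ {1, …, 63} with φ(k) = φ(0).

43

Recall that injectivity means: for all u, v in the domain, φ(u) = φ(v) implies u = v.
Suppose φ(u) = φ(v) in ℤ/64ℤ. Then 17u + 59 ≡ 17v + 59 (mod 64), therefore 17(u − v) ≡ 0 (mod 64).
Since gcd(17, 64) = 1, 17 is invertible modulo 64, hence u − v ≡ 0 (mod 64), i.e. u = v.
Thus φ is injective.
We now compute 17⁻¹ mod 64 explicitly. Euclid's algorithm: 64 = 3·17 + 13, 17 = 1·13 + 4, 13 = 3·4 + 1; back-substituting gives 1 = 49·17 − 13·64, so 17⁻¹ ≡ 49 (mod 64).
Since φ is injective, we find φ⁻¹(22): we need 17x ≡ 22 − 59 ≡ 27 (mod 64). Using 17⁻¹ = 49: x ≡ 49·27 = 1323 = 20·64 + 43, so x = 43.
Check: φ(43) = 17·43 + 59 = 790 = 12·64 + 22 ≡ 22 (mod 64).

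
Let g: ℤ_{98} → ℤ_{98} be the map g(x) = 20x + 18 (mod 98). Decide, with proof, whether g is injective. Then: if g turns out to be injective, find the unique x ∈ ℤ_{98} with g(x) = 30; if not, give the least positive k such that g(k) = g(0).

Recall that g is injective when g(s) = g(t) forces s = t.
We have gcd(20, 98) = 2 > 1. Taking s = 0 and t = 49: g(0) = 18 and g(49) = 20·49 + 18 = 998 ≡ 18 (mod 98).
So g(0) = g(49) while 0 ≠ 49, thus g is not injective.
Since g is not injective, we find the least positive k with g(k) = g(0): this means 20k ≡ 0 (mod 98), i.e. 98 ∣ 20k. Since gcd(20, 98) = 2, dividing through by 2 this holds exactly when 49 ∣ 10k, and as gcd(10, 49) = 1, exactly when 49 ∣ k.
The smallest positive such k is 49.

49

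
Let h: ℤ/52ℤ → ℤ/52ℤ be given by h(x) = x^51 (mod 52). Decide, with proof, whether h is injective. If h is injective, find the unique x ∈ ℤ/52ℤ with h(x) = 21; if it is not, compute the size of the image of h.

h(2): Repeated squaring mod 52: 2^1 ≡ 2, 2^2 ≡ 2² = 4, 2^4 ≡ 4² = 16, 2^8 ≡ 16² = 256 ≡ 48, 2^16 ≡ 48² = 2304 ≡ 16, 2^32 ≡ 16² = 256 ≡ 48. Since 51 = 32 + 16 + 2 + 1, 2^51 ≡ 48·16·4·2: 48·16 = 768 ≡ 40, then 40·4 = 160 ≡ 4, then 4·2 = 8. So 2^51 ≡ 8 (mod 52).
h(6): Repeated squaring mod 52: 6^1 ≡ 6, 6^2 ≡ 6² = 36, 6^4 ≡ 36² = 1296 ≡ 48, 6^8 ≡ 48² = 2304 ≡ 16, 6^16 ≡ 16² = 256 ≡ 48, 6^32 ≡ 48² = 2304 ≡ 16. Since 51 = 32 + 16 + 2 + 1, 6^51 ≡ 16·48·36·6: 16·48 = 768 ≡ 40, then 40·36 = 1440 ≡ 36, then 36·6 = 216 ≡ 8. So 6^51 ≡ 8 (mod 52).
So h(2) = h(6) = 8 while 2 ≠ 6, hence h is not injective.
Since h is not injective, we determine |image(h)|. Computing x^51 mod 52 for each x (by repeated squaring, reducing mod 52 at every step), the values h(0), h(1), …, h(51) are: 0, 1, 8, 27, 12, 21, 8, 31, 44, 1, 12, 31, 12, 13, 40, 47, 40, 25, 8, 47, 44, 5, 40, 51, 44, 25, 0, 27, 8, 1, 12, 47, 8, 5, 44, 27, 12, 5, 12, 39, 40, 21, 40, 51, 8, 21, 44, 31, 40, 25, 44, 51.
The distinct values are {0, 1, 5, 8, 12, 13, 21, 25, 27, 31, 39, 40, 44, 47, 51}; there are 15 of them.

15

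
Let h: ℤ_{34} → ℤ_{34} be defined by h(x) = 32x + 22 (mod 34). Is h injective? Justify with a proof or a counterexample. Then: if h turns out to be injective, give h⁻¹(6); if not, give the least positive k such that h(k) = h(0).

17

We have gcd(32, 34) = 2 > 1. Taking s = 0 and t = 17: h(0) = 22 and h(17) = 32·17 + 22 = 566 ≡ 22 (mod 34).
So h(0) = h(17) while 0 ≠ 17, therefore h is not injective.
Since h is not injective, we find the least positive k with h(k) = h(0): this means 32k ≡ 0 (mod 34), i.e. 34 ∣ 32k. Since gcd(32, 34) = 2, dividing through by 2 this holds exactly when 17 ∣ 16k, and as gcd(16, 17) = 1, exactly when 17 ∣ k.
The smallest positive such k is 17.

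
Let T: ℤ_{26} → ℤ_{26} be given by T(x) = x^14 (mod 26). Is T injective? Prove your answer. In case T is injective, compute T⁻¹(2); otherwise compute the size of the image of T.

14

T(12): Repeated squaring mod 26: 12^1 ≡ 12, 12^2 ≡ 12² = 144 ≡ 14, 12^4 ≡ 14² = 196 ≡ 14, 12^8 ≡ 14² = 196 ≡ 14. Since 14 = 8 + 4 + 2, 12^14 ≡ 14·14·14: 14·14 = 196 ≡ 14, then 14·14 = 196 ≡ 14. So 12^14 ≡ 14 (mod 26).
T(14): Repeated squaring mod 26: 14^1 ≡ 14, 14^2 ≡ 14² = 196 ≡ 14, 14^4 ≡ 14² = 196 ≡ 14, 14^8 ≡ 14² = 196 ≡ 14. Since 14 = 8 + 4 + 2, 14^14 ≡ 14·14·14: 14·14 = 196 ≡ 14, then 14·14 = 196 ≡ 14. So 14^14 ≡ 14 (mod 26).
So T(12) = T(14) = 14 while 12 ≠ 14, so T is not injective.
Since T is not injective, we determine |image(T)|. Computing x^14 mod 26 for each x (by repeated squaring, reducing mod 26 at every step), the values T(0), T(1), …, T(25) are: 0, 1, 4, 9, 16, 25, 10, 23, 12, 3, 22, 17, 14, 13, 14, 17, 22, 3, 12, 23, 10, 25, 16, 9, 4, 1.
The distinct values are {0, 1, 3, 4, 9, 10, 12, 13, 14, 16, 17, 22, 23, 25}; there are 14 of them.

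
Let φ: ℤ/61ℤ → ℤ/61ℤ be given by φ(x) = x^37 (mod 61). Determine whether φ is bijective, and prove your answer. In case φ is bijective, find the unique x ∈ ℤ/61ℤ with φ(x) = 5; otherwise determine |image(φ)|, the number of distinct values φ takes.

Since 61 is prime, the nonzero elements of ℤ/61ℤ form a cyclic group of order 60.
As gcd(37, 60) = 1, raising to the 37th power is a bijection on this group: if u^37 ≡ v^37 then (uv^{−1})^37 = 1, and the only element of order dividing gcd(37, 60) = 1 is 1, so u = v.
With φ(0) = 0 this makes φ injective on all of ℤ/61ℤ, hence bijective (finite equal-size domain and codomain). In particular φ is bijective.
Since φ is bijective, we find the preimage of 5. The inverse of x ↦ x^37 on (ℤ/61ℤ)^× is x ↦ x^13, because 37·13 = 481 = 8·60 + 1 ≡ 1 (mod 60) and x^{60} = 1 for x ≠ 0 (Fermat). So φ⁻¹(5) = 5^13 mod 61.
Repeated squaring mod 61: 5^1 ≡ 5, 5^2 ≡ 5² = 25, 5^4 ≡ 25² = 625 ≡ 15, 5^8 ≡ 15² = 225 ≡ 42. Since 13 = 8 + 4 + 1, 5^13 ≡ 42·15·5: 42·15 = 630 ≡ 20, then 20·5 = 100 ≡ 39. So 5^13 ≡ 39 (mod 61).
Hence φ⁻¹(5) = 39.

39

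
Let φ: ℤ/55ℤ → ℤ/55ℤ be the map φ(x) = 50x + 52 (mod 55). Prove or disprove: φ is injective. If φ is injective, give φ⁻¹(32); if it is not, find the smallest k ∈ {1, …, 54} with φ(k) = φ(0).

We have gcd(50, 55) = 5 > 1. Taking x_1 = 0 and x_2 = 11: φ(0) = 52 and φ(11) = 50·11 + 52 = 602 ≡ 52 (mod 55).
So φ(0) = φ(11) while 0 ≠ 11, therefore φ is not injective.
Since φ is not injective, we find the least positive k with φ(k) = φ(0): this means 50k ≡ 0 (mod 55), i.e. 55 ∣ 50k. Since gcd(50, 55) = 5, dividing through by 5 this holds exactly when 11 ∣ 10k, and as gcd(10, 11) = 1, exactly when 11 ∣ k.
The smallest positive such k is 11.

11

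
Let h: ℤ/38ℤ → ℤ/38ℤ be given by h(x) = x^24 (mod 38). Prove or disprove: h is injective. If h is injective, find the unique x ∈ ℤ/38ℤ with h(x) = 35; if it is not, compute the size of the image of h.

h(3): Repeated squaring mod 38: 3^1 ≡ 3, 3^2 ≡ 3² = 9, 3^4 ≡ 9² = 81 ≡ 5, 3^8 ≡ 5² = 25, 3^16 ≡ 25² = 625 ≡ 17. Since 24 = 16 + 8, 3^24 ≡ 17·25: 17·25 = 425 ≡ 7. So 3^24 ≡ 7 (mod 38).
h(5): Repeated squaring mod 38: 5^1 ≡ 5, 5^2 ≡ 5² = 25, 5^4 ≡ 25² = 625 ≡ 17, 5^8 ≡ 17² = 289 ≡ 23, 5^16 ≡ 23² = 529 ≡ 35. Since 24 = 16 + 8, 5^24 ≡ 35·23: 35·23 = 805 ≡ 7. So 5^24 ≡ 7 (mod 38).
So h(3) = h(5) = 7 while 3 ≠ 5, hence h is not injective.
Since h is not injective, we determine |image(h)|. Computing x^24 mod 38 for each x (by repeated squaring, reducing mod 38 at every step), the values h(0), h(1), …, h(37) are: 0, 1, 26, 7, 30, 7, 30, 1, 20, 11, 30, 1, 20, 11, 26, 11, 26, 7, 20, 19, 20, 7, 26, 11, 26, 11, 20, 1, 30, 11, 20, 1, 30, 7, 30, 7, 26, 1.
The distinct values are {0, 1, 7, 11, 19, 20, 26, 30}; there are 8 of them.

8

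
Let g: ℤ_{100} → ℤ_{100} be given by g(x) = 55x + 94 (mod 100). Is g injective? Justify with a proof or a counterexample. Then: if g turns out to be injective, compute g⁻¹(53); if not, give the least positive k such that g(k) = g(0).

20

Recall that g is injective if g(x_1) = g(x_2) implies x_1 = x_2.
We have gcd(55, 100) = 5 > 1. Taking x_1 = 0 and x_2 = 20: g(0) = 94 and g(20) = 55·20 + 94 = 1194 ≡ 94 (mod 100).
So g(0) = g(20) while 0 ≠ 20, hence g is not injective.
Since g is not injective, we find the least positive k with g(k) = g(0): this means 55k ≡ 0 (mod 100), i.e. 100 ∣ 55k. Since gcd(55, 100) = 5, dividing through by 5 this holds exactly when 20 ∣ 11k, and as gcd(11, 20) = 1, exactly when 20 ∣ k.
The smallest positive such k is 20.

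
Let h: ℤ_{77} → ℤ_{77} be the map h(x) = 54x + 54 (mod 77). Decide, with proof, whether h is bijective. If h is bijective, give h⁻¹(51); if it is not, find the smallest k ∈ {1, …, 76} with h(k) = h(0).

By definition, injectivity means: for all x_1, x_2 in the domain, h(x_1) = h(x_2) implies x_1 = x_2.
If h(x_1) = h(x_2), then 54x_1 ≡ 54x_2 (mod 77). Because gcd(54, 77) = 1, we may cancel 54 to get x_1 ≡ x_2 (mod 77).
We now compute 54⁻¹ mod 77 explicitly. Euclid's algorithm: 77 = 1·54 + 23, 54 = 2·23 + 8, 23 = 2·8 + 7, 8 = 1·7 + 1; back-substituting gives 1 = 10·54 − 7·77, so 54⁻¹ ≡ 10 (mod 77).
For any y ∈ ℤ_{77}, x = 10(y − 54) mod 77 satisfies h(x) = 54·10(y − 54) + 54 ≡ y (since 54·10 ≡ 1 mod 77). So every y has a preimage.
Therefore h is bijective.
Since h is bijective, we compute h⁻¹(51): solve 54x + 54 ≡ 51 (mod 77), i.e. 54x ≡ 74 (mod 77).
Multiplying by 54⁻¹ = 10 gives x ≡ 10·74 = 740 = 9·77 + 47 ≡ 47 (mod 77).
Check: h(47) = 54·47 + 54 = 2592 = 33·77 + 51 ≡ 51 (mod 77).

47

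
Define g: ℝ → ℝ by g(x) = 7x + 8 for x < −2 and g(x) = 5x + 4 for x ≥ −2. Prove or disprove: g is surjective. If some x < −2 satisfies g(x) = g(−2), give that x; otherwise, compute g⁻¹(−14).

Both pieces are strictly increasing (slopes 7 and 5), so each is injective on its own interval.
The left piece maps (−∞, −2) onto (−∞, −6); the right piece maps [−2, ∞) onto [−6, ∞).
These images together cover ℝ, so g is surjective.
Because the two images are disjoint, no x < −2 has g(x) = g(−2), so we compute g⁻¹(−14): −14 lies in (−∞, −6), so solve 7x + 8 = −14: x = (−14 − 8)/7 = −22/7.

-22/7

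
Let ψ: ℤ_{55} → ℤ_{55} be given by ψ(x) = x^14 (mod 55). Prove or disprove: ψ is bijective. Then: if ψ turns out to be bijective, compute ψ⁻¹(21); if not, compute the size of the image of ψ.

18

ψ(3): Repeated squaring mod 55: 3^1 ≡ 3, 3^2 ≡ 3² = 9, 3^4 ≡ 9² = 81 ≡ 26, 3^8 ≡ 26² = 676 ≡ 16. Since 14 = 8 + 4 + 2, 3^14 ≡ 16·26·9: 16·26 = 416 ≡ 31, then 31·9 = 279 ≡ 4. So 3^14 ≡ 4 (mod 55).
ψ(8): Repeated squaring mod 55: 8^1 ≡ 8, 8^2 ≡ 8² = 64 ≡ 9, 8^4 ≡ 9² = 81 ≡ 26, 8^8 ≡ 26² = 676 ≡ 16. Since 14 = 8 + 4 + 2, 8^14 ≡ 16·26·9: 16·26 = 416 ≡ 31, then 31·9 = 279 ≡ 4. So 8^14 ≡ 4 (mod 55).
So ψ(3) = ψ(8) = 4 while 3 ≠ 8, so ψ is not injective, hence not bijective.
Since ψ is not bijective, we determine |image(ψ)|. Computing x^14 mod 55 for each x (by repeated squaring, reducing mod 55 at every step), the values ψ(0), ψ(1), …, ψ(54) are: 0, 1, 49, 4, 36, 20, 31, 14, 4, 16, 45, 11, 34, 49, 26, 25, 31, 9, 14, 26, 5, 1, 44, 34, 16, 15, 36, 9, 9, 36, 15, 16, 34, 44, 1, 5, 26, 14, 9, 31, 25, 26, 49, 34, 11, 45, 16, 4, 14, 31, 20, 36, 4, 49, 1.
The distinct values are {0, 1, 4, 5, 9, 11, 14, 15, 16, 20, 25, 26, 31, 34, 36, 44, 45, 49}; there are 18 of them.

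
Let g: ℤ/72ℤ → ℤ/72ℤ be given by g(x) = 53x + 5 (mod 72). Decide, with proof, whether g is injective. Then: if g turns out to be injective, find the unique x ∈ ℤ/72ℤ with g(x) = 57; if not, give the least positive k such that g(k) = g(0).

Recall that g is injective when g(s) = g(t) forces s = t.
If g(s) = g(t), then 53s ≡ 53t (mod 72). Because gcd(53, 72) = 1, we may cancel 53 to get s ≡ t (mod 72).
Thus g is injective.
We now compute 53⁻¹ mod 72 explicitly. Euclid's algorithm: 72 = 1·53 + 19, 53 = 2·19 + 15, 19 = 1·15 + 4, 15 = 3·4 + 3, 4 = 1·3 + 1; back-substituting gives 1 = 53·53 − 39·72, so 53⁻¹ ≡ 53 (mod 72).
Since g is injective, we compute g⁻¹(57): solve 53x + 5 ≡ 57 (mod 72), i.e. 53x ≡ 52 (mod 72).
Multiplying by 53⁻¹ = 53 gives x ≡ 53·52 = 2756 = 38·72 + 20 ≡ 20 (mod 72).
Check: g(20) = 53·20 + 5 = 1065 = 14·72 + 57 ≡ 57 (mod 72).

20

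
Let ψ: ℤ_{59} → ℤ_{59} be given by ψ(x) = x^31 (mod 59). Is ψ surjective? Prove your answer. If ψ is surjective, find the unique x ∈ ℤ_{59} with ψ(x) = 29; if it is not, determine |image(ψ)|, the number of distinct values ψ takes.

Since 59 is prime, the nonzero elements of ℤ_{59} form a cyclic group of order 58.
As gcd(31, 58) = 1, raising to the 31st power is a bijection on this group: if a^31 ≡ b^31 then (ab^{−1})^31 = 1, and the only element of order dividing gcd(31, 58) = 1 is 1, so a = b.
With ψ(0) = 0 this makes ψ injective on all of ℤ_{59}, hence bijective (finite equal-size domain and codomain). In particular ψ is surjective.
Since ψ is surjective, we find the preimage of 29. The inverse of x ↦ x^31 on (ℤ_{59})^× is x ↦ x^15, because 31·15 = 465 = 8·58 + 1 ≡ 1 (mod 58) and x^{58} = 1 for x ≠ 0 (Fermat). So ψ⁻¹(29) = 29^15 mod 59.
Repeated squaring mod 59: 29^1 ≡ 29, 29^2 ≡ 29² = 841 ≡ 15, 29^4 ≡ 15² = 225 ≡ 48, 29^8 ≡ 48² = 2304 ≡ 3. Since 15 = 8 + 4 + 2 + 1, 29^15 ≡ 3·48·15·29: 3·48 = 144 ≡ 26, then 26·15 = 390 ≡ 36, then 36·29 = 1044 ≡ 41. So 29^15 ≡ 41 (mod 59).
Hence ψ⁻¹(29) = 41.

41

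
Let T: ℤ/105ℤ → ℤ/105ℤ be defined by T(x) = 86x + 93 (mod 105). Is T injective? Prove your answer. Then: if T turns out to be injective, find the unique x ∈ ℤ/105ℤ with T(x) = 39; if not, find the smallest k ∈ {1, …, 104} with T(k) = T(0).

36

Suppose T(u) = T(v) in ℤ/105ℤ. Then 86u + 93 ≡ 86v + 93 (mod 105), so 86(u − v) ≡ 0 (mod 105).
Since gcd(86, 105) = 1, 86 is invertible modulo 105, so u − v ≡ 0 (mod 105), i.e. u = v.
Hence T is injective.
We now compute 86⁻¹ mod 105 explicitly. Euclid's algorithm: 105 = 1·86 + 19, 86 = 4·19 + 10, 19 = 1·10 + 9, 10 = 1·9 + 1; back-substituting gives 1 = 11·86 − 9·105, so 86⁻¹ ≡ 11 (mod 105).
Since T is injective, we compute T⁻¹(39): solve 86x + 93 ≡ 39 (mod 105), i.e. 86x ≡ 51 (mod 105).
Multiplying by 86⁻¹ = 11 gives x ≡ 11·51 = 561 = 5·105 + 36 ≡ 36 (mod 105).
Check: T(36) = 86·36 + 93 = 3189 = 30·105 + 39 ≡ 39 (mod 105).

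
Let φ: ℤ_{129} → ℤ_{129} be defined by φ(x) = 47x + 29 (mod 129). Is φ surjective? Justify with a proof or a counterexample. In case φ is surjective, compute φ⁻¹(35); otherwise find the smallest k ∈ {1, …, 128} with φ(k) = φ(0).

Since gcd(47, 129) = 1, 47 is invertible modulo 129. Euclid's algorithm: 129 = 2·47 + 35, 47 = 1·35 + 12, 35 = 2·12 + 11, 12 = 1·11 + 1; back-substituting gives 1 = 11·47 − 4·129, so 47⁻¹ ≡ 11 (mod 129).
For any y ∈ ℤ_{129}, x = 11(y − 29) mod 129 satisfies φ(x) = 47·11(y − 29) + 29 ≡ y (since 47·11 ≡ 1 mod 129). So every y has a preimage.
Therefore φ is surjective.
Since φ is surjective, we find φ⁻¹(35): we need 47x ≡ 35 − 29 ≡ 6 (mod 129). Using 47⁻¹ = 11: x ≡ 11·6 = 66, so x = 66.
Check: φ(66) = 47·66 + 29 = 3131 = 24·129 + 35 ≡ 35 (mod 129).

66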